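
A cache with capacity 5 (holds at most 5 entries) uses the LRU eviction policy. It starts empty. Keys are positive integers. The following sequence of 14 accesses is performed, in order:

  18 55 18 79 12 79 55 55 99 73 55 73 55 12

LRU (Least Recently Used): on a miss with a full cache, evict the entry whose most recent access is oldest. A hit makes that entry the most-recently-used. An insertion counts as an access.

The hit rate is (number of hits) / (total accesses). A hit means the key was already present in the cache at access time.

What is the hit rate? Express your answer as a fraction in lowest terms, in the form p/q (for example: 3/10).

Answer: 4/7

Derivation:
LRU simulation (capacity=5):
  1. access 18: MISS. Cache (LRU->MRU): [18]
  2. access 55: MISS. Cache (LRU->MRU): [18 55]
  3. access 18: HIT. Cache (LRU->MRU): [55 18]
  4. access 79: MISS. Cache (LRU->MRU): [55 18 79]
  5. access 12: MISS. Cache (LRU->MRU): [55 18 79 12]
  6. access 79: HIT. Cache (LRU->MRU): [55 18 12 79]
  7. access 55: HIT. Cache (LRU->MRU): [18 12 79 55]
  8. access 55: HIT. Cache (LRU->MRU): [18 12 79 55]
  9. access 99: MISS. Cache (LRU->MRU): [18 12 79 55 99]
  10. access 73: MISS, evict 18. Cache (LRU->MRU): [12 79 55 99 73]
  11. access 55: HIT. Cache (LRU->MRU): [12 79 99 73 55]
  12. access 73: HIT. Cache (LRU->MRU): [12 79 99 55 73]
  13. access 55: HIT. Cache (LRU->MRU): [12 79 99 73 55]
  14. access 12: HIT. Cache (LRU->MRU): [79 99 73 55 12]
Total: 8 hits, 6 misses, 1 evictions

Hit rate = 8/14 = 4/7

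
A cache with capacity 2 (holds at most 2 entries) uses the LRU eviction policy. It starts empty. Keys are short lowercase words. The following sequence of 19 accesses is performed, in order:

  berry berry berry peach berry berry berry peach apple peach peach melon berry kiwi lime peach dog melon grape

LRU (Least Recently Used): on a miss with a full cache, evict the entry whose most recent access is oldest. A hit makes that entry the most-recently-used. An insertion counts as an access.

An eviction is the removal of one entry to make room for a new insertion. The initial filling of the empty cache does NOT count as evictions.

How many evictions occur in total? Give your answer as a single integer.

Answer: 9

Derivation:
LRU simulation (capacity=2):
  1. access berry: MISS. Cache (LRU->MRU): [berry]
  2. access berry: HIT. Cache (LRU->MRU): [berry]
  3. access berry: HIT. Cache (LRU->MRU): [berry]
  4. access peach: MISS. Cache (LRU->MRU): [berry peach]
  5. access berry: HIT. Cache (LRU->MRU): [peach berry]
  6. access berry: HIT. Cache (LRU->MRU): [peach berry]
  7. access berry: HIT. Cache (LRU->MRU): [peach berry]
  8. access peach: HIT. Cache (LRU->MRU): [berry peach]
  9. access apple: MISS, evict berry. Cache (LRU->MRU): [peach apple]
  10. access peach: HIT. Cache (LRU->MRU): [apple peach]
  11. access peach: HIT. Cache (LRU->MRU): [apple peach]
  12. access melon: MISS, evict apple. Cache (LRU->MRU): [peach melon]
  13. access berry: MISS, evict peach. Cache (LRU->MRU): [melon berry]
  14. access kiwi: MISS, evict melon. Cache (LRU->MRU): [berry kiwi]
  15. access lime: MISS, evict berry. Cache (LRU->MRU): [kiwi lime]
  16. access peach: MISS, evict kiwi. Cache (LRU->MRU): [lime peach]
  17. access dog: MISS, evict lime. Cache (LRU->MRU): [peach dog]
  18. access melon: MISS, evict peach. Cache (LRU->MRU): [dog melon]
  19. access grape: MISS, evict dog. Cache (LRU->MRU): [melon grape]
Total: 8 hits, 11 misses, 9 evictions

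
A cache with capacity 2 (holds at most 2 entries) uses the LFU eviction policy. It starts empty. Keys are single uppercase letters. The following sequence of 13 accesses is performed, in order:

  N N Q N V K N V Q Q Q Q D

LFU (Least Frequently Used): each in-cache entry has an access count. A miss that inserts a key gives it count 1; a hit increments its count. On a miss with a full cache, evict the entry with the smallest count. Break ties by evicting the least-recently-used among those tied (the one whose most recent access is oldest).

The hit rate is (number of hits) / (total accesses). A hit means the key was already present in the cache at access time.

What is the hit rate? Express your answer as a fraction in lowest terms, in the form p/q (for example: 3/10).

LFU simulation (capacity=2):
  1. access N: MISS. Cache: [N(c=1)]
  2. access N: HIT, count now 2. Cache: [N(c=2)]
  3. access Q: MISS. Cache: [Q(c=1) N(c=2)]
  4. access N: HIT, count now 3. Cache: [Q(c=1) N(c=3)]
  5. access V: MISS, evict Q(c=1). Cache: [V(c=1) N(c=3)]
  6. access K: MISS, evict V(c=1). Cache: [K(c=1) N(c=3)]
  7. access N: HIT, count now 4. Cache: [K(c=1) N(c=4)]
  8. access V: MISS, evict K(c=1). Cache: [V(c=1) N(c=4)]
  9. access Q: MISS, evict V(c=1). Cache: [Q(c=1) N(c=4)]
  10. access Q: HIT, count now 2. Cache: [Q(c=2) N(c=4)]
  11. access Q: HIT, count now 3. Cache: [Q(c=3) N(c=4)]
  12. access Q: HIT, count now 4. Cache: [N(c=4) Q(c=4)]
  13. access D: MISS, evict N(c=4). Cache: [D(c=1) Q(c=4)]
Total: 6 hits, 7 misses, 5 evictions

Hit rate = 6/13

Answer: 6/13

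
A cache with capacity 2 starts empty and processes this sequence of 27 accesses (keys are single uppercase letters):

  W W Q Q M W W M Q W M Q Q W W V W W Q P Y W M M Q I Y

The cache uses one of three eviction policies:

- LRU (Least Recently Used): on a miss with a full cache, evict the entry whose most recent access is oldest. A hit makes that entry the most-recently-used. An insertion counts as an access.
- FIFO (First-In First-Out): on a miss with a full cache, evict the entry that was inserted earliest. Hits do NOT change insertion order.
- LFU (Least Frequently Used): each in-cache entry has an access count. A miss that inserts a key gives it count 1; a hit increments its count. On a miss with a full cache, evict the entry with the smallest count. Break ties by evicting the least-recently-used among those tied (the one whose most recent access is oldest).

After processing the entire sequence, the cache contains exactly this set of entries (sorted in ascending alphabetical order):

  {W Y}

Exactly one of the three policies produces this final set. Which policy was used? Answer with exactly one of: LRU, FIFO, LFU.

Simulating under each policy and comparing final sets:
  LRU: final set = {I Y} -> differs
  FIFO: final set = {I Y} -> differs
  LFU: final set = {W Y} -> MATCHES target
Only LFU produces the target set.

Answer: LFU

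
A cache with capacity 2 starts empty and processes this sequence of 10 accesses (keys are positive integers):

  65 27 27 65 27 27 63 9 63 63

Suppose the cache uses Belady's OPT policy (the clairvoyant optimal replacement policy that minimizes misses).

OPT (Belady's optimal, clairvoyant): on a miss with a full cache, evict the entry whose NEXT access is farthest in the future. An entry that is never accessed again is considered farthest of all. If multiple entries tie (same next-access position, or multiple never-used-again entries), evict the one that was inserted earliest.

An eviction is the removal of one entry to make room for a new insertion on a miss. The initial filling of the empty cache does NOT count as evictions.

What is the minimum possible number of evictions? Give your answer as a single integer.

Answer: 2

Derivation:
OPT (Belady) simulation (capacity=2):
  1. access 65: MISS. Cache: [65]
  2. access 27: MISS. Cache: [65 27]
  3. access 27: HIT. Next use of 27: step 5. Cache: [65 27]
  4. access 65: HIT. Next use of 65: never. Cache: [65 27]
  5. access 27: HIT. Next use of 27: step 6. Cache: [65 27]
  6. access 27: HIT. Next use of 27: never. Cache: [65 27]
  7. access 63: MISS, evict 65 (next use: never). Cache: [27 63]
  8. access 9: MISS, evict 27 (next use: never). Cache: [63 9]
  9. access 63: HIT. Next use of 63: step 10. Cache: [63 9]
  10. access 63: HIT. Next use of 63: never. Cache: [63 9]
Total: 6 hits, 4 misses, 2 evictions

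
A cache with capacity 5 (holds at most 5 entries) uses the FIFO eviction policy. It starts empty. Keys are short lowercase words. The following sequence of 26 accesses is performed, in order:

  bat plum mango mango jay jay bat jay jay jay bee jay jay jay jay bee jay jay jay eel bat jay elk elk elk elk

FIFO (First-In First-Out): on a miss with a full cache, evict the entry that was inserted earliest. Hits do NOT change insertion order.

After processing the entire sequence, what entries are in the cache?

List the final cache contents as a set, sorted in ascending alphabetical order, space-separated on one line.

Answer: bat bee eel elk jay

Derivation:
FIFO simulation (capacity=5):
  1. access bat: MISS. Cache (old->new): [bat]
  2. access plum: MISS. Cache (old->new): [bat plum]
  3. access mango: MISS. Cache (old->new): [bat plum mango]
  4. access mango: HIT. Cache (old->new): [bat plum mango]
  5. access jay: MISS. Cache (old->new): [bat plum mango jay]
  6. access jay: HIT. Cache (old->new): [bat plum mango jay]
  7. access bat: HIT. Cache (old->new): [bat plum mango jay]
  8. access jay: HIT. Cache (old->new): [bat plum mango jay]
  9. access jay: HIT. Cache (old->new): [bat plum mango jay]
  10. access jay: HIT. Cache (old->new): [bat plum mango jay]
  11. access bee: MISS. Cache (old->new): [bat plum mango jay bee]
  12. access jay: HIT. Cache (old->new): [bat plum mango jay bee]
  13. access jay: HIT. Cache (old->new): [bat plum mango jay bee]
  14. access jay: HIT. Cache (old->new): [bat plum mango jay bee]
  15. access jay: HIT. Cache (old->new): [bat plum mango jay bee]
  16. access bee: HIT. Cache (old->new): [bat plum mango jay bee]
  17. access jay: HIT. Cache (old->new): [bat plum mango jay bee]
  18. access jay: HIT. Cache (old->new): [bat plum mango jay bee]
  19. access jay: HIT. Cache (old->new): [bat plum mango jay bee]
  20. access eel: MISS, evict bat. Cache (old->new): [plum mango jay bee eel]
  21. access bat: MISS, evict plum. Cache (old->new): [mango jay bee eel bat]
  22. access jay: HIT. Cache (old->new): [mango jay bee eel bat]
  23. access elk: MISS, evict mango. Cache (old->new): [jay bee eel bat elk]
  24. access elk: HIT. Cache (old->new): [jay bee eel bat elk]
  25. access elk: HIT. Cache (old->new): [jay bee eel bat elk]
  26. access elk: HIT. Cache (old->new): [jay bee eel bat elk]
Total: 18 hits, 8 misses, 3 evictions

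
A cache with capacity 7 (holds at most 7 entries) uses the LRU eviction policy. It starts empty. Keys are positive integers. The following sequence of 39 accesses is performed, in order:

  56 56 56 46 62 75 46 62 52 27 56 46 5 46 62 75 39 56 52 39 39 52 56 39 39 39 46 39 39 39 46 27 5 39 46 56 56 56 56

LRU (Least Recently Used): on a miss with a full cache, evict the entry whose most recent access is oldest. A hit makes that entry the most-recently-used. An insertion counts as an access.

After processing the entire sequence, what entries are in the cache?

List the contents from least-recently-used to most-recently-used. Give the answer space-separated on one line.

LRU simulation (capacity=7):
  1. access 56: MISS. Cache (LRU->MRU): [56]
  2. access 56: HIT. Cache (LRU->MRU): [56]
  3. access 56: HIT. Cache (LRU->MRU): [56]
  4. access 46: MISS. Cache (LRU->MRU): [56 46]
  5. access 62: MISS. Cache (LRU->MRU): [56 46 62]
  6. access 75: MISS. Cache (LRU->MRU): [56 46 62 75]
  7. access 46: HIT. Cache (LRU->MRU): [56 62 75 46]
  8. access 62: HIT. Cache (LRU->MRU): [56 75 46 62]
  9. access 52: MISS. Cache (LRU->MRU): [56 75 46 62 52]
  10. access 27: MISS. Cache (LRU->MRU): [56 75 46 62 52 27]
  11. access 56: HIT. Cache (LRU->MRU): [75 46 62 52 27 56]
  12. access 46: HIT. Cache (LRU->MRU): [75 62 52 27 56 46]
  13. access 5: MISS. Cache (LRU->MRU): [75 62 52 27 56 46 5]
  14. access 46: HIT. Cache (LRU->MRU): [75 62 52 27 56 5 46]
  15. access 62: HIT. Cache (LRU->MRU): [75 52 27 56 5 46 62]
  16. access 75: HIT. Cache (LRU->MRU): [52 27 56 5 46 62 75]
  17. access 39: MISS, evict 52. Cache (LRU->MRU): [27 56 5 46 62 75 39]
  18. access 56: HIT. Cache (LRU->MRU): [27 5 46 62 75 39 56]
  19. access 52: MISS, evict 27. Cache (LRU->MRU): [5 46 62 75 39 56 52]
  20. access 39: HIT. Cache (LRU->MRU): [5 46 62 75 56 52 39]
  21. access 39: HIT. Cache (LRU->MRU): [5 46 62 75 56 52 39]
  22. access 52: HIT. Cache (LRU->MRU): [5 46 62 75 56 39 52]
  23. access 56: HIT. Cache (LRU->MRU): [5 46 62 75 39 52 56]
  24. access 39: HIT. Cache (LRU->MRU): [5 46 62 75 52 56 39]
  25. access 39: HIT. Cache (LRU->MRU): [5 46 62 75 52 56 39]
  26. access 39: HIT. Cache (LRU->MRU): [5 46 62 75 52 56 39]
  27. access 46: HIT. Cache (LRU->MRU): [5 62 75 52 56 39 46]
  28. access 39: HIT. Cache (LRU->MRU): [5 62 75 52 56 46 39]
  29. access 39: HIT. Cache (LRU->MRU): [5 62 75 52 56 46 39]
  30. access 39: HIT. Cache (LRU->MRU): [5 62 75 52 56 46 39]
  31. access 46: HIT. Cache (LRU->MRU): [5 62 75 52 56 39 46]
  32. access 27: MISS, evict 5. Cache (LRU->MRU): [62 75 52 56 39 46 27]
  33. access 5: MISS, evict 62. Cache (LRU->MRU): [75 52 56 39 46 27 5]
  34. access 39: HIT. Cache (LRU->MRU): [75 52 56 46 27 5 39]
  35. access 46: HIT. Cache (LRU->MRU): [75 52 56 27 5 39 46]
  36. access 56: HIT. Cache (LRU->MRU): [75 52 27 5 39 46 56]
  37. access 56: HIT. Cache (LRU->MRU): [75 52 27 5 39 46 56]
  38. access 56: HIT. Cache (LRU->MRU): [75 52 27 5 39 46 56]
  39. access 56: HIT. Cache (LRU->MRU): [75 52 27 5 39 46 56]
Total: 28 hits, 11 misses, 4 evictions

Answer: 75 52 27 5 39 46 56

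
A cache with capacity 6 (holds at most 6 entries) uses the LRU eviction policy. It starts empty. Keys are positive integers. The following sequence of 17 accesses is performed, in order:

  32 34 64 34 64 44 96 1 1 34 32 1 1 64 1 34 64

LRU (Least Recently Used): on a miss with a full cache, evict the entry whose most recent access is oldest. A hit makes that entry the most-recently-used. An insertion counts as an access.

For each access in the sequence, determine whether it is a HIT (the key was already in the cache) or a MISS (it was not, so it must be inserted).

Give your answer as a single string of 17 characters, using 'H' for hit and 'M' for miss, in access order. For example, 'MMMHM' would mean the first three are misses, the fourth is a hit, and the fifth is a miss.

Answer: MMMHHMMMHHHHHHHHH

Derivation:
LRU simulation (capacity=6):
  1. access 32: MISS. Cache (LRU->MRU): [32]
  2. access 34: MISS. Cache (LRU->MRU): [32 34]
  3. access 64: MISS. Cache (LRU->MRU): [32 34 64]
  4. access 34: HIT. Cache (LRU->MRU): [32 64 34]
  5. access 64: HIT. Cache (LRU->MRU): [32 34 64]
  6. access 44: MISS. Cache (LRU->MRU): [32 34 64 44]
  7. access 96: MISS. Cache (LRU->MRU): [32 34 64 44 96]
  8. access 1: MISS. Cache (LRU->MRU): [32 34 64 44 96 1]
  9. access 1: HIT. Cache (LRU->MRU): [32 34 64 44 96 1]
  10. access 34: HIT. Cache (LRU->MRU): [32 64 44 96 1 34]
  11. access 32: HIT. Cache (LRU->MRU): [64 44 96 1 34 32]
  12. access 1: HIT. Cache (LRU->MRU): [64 44 96 34 32 1]
  13. access 1: HIT. Cache (LRU->MRU): [64 44 96 34 32 1]
  14. access 64: HIT. Cache (LRU->MRU): [44 96 34 32 1 64]
  15. access 1: HIT. Cache (LRU->MRU): [44 96 34 32 64 1]
  16. access 34: HIT. Cache (LRU->MRU): [44 96 32 64 1 34]
  17. access 64: HIT. Cache (LRU->MRU): [44 96 32 1 34 64]
Total: 11 hits, 6 misses, 0 evictions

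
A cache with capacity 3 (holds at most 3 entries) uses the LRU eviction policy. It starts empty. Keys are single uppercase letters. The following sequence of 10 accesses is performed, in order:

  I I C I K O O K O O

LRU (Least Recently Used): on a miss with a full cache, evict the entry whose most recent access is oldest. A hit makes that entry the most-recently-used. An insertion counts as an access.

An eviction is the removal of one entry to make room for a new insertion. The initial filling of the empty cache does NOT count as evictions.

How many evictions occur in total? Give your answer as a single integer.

LRU simulation (capacity=3):
  1. access I: MISS. Cache (LRU->MRU): [I]
  2. access I: HIT. Cache (LRU->MRU): [I]
  3. access C: MISS. Cache (LRU->MRU): [I C]
  4. access I: HIT. Cache (LRU->MRU): [C I]
  5. access K: MISS. Cache (LRU->MRU): [C I K]
  6. access O: MISS, evict C. Cache (LRU->MRU): [I K O]
  7. access O: HIT. Cache (LRU->MRU): [I K O]
  8. access K: HIT. Cache (LRU->MRU): [I O K]
  9. access O: HIT. Cache (LRU->MRU): [I K O]
  10. access O: HIT. Cache (LRU->MRU): [I K O]
Total: 6 hits, 4 misses, 1 evictions

Answer: 1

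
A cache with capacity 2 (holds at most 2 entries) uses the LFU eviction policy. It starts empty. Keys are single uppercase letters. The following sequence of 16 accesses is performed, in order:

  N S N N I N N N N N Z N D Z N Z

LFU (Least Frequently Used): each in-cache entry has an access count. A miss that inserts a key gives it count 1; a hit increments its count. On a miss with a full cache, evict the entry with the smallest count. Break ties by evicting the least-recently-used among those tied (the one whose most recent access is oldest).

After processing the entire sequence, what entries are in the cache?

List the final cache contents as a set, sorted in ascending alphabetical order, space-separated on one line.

LFU simulation (capacity=2):
  1. access N: MISS. Cache: [N(c=1)]
  2. access S: MISS. Cache: [N(c=1) S(c=1)]
  3. access N: HIT, count now 2. Cache: [S(c=1) N(c=2)]
  4. access N: HIT, count now 3. Cache: [S(c=1) N(c=3)]
  5. access I: MISS, evict S(c=1). Cache: [I(c=1) N(c=3)]
  6. access N: HIT, count now 4. Cache: [I(c=1) N(c=4)]
  7. access N: HIT, count now 5. Cache: [I(c=1) N(c=5)]
  8. access N: HIT, count now 6. Cache: [I(c=1) N(c=6)]
  9. access N: HIT, count now 7. Cache: [I(c=1) N(c=7)]
  10. access N: HIT, count now 8. Cache: [I(c=1) N(c=8)]
  11. access Z: MISS, evict I(c=1). Cache: [Z(c=1) N(c=8)]
  12. access N: HIT, count now 9. Cache: [Z(c=1) N(c=9)]
  13. access D: MISS, evict Z(c=1). Cache: [D(c=1) N(c=9)]
  14. access Z: MISS, evict D(c=1). Cache: [Z(c=1) N(c=9)]
  15. access N: HIT, count now 10. Cache: [Z(c=1) N(c=10)]
  16. access Z: HIT, count now 2. Cache: [Z(c=2) N(c=10)]
Total: 10 hits, 6 misses, 4 evictions

Answer: N Z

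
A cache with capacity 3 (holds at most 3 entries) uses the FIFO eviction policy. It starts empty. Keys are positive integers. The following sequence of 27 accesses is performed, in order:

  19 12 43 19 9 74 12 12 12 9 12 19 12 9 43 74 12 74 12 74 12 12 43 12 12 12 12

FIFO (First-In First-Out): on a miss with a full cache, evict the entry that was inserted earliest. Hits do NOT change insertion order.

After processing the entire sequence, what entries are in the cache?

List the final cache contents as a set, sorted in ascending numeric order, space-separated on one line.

Answer: 12 43 74

Derivation:
FIFO simulation (capacity=3):
  1. access 19: MISS. Cache (old->new): [19]
  2. access 12: MISS. Cache (old->new): [19 12]
  3. access 43: MISS. Cache (old->new): [19 12 43]
  4. access 19: HIT. Cache (old->new): [19 12 43]
  5. access 9: MISS, evict 19. Cache (old->new): [12 43 9]
  6. access 74: MISS, evict 12. Cache (old->new): [43 9 74]
  7. access 12: MISS, evict 43. Cache (old->new): [9 74 12]
  8. access 12: HIT. Cache (old->new): [9 74 12]
  9. access 12: HIT. Cache (old->new): [9 74 12]
  10. access 9: HIT. Cache (old->new): [9 74 12]
  11. access 12: HIT. Cache (old->new): [9 74 12]
  12. access 19: MISS, evict 9. Cache (old->new): [74 12 19]
  13. access 12: HIT. Cache (old->new): [74 12 19]
  14. access 9: MISS, evict 74. Cache (old->new): [12 19 9]
  15. access 43: MISS, evict 12. Cache (old->new): [19 9 43]
  16. access 74: MISS, evict 19. Cache (old->new): [9 43 74]
  17. access 12: MISS, evict 9. Cache (old->new): [43 74 12]
  18. access 74: HIT. Cache (old->new): [43 74 12]
  19. access 12: HIT. Cache (old->new): [43 74 12]
  20. access 74: HIT. Cache (old->new): [43 74 12]
  21. access 12: HIT. Cache (old->new): [43 74 12]
  22. access 12: HIT. Cache (old->new): [43 74 12]
  23. access 43: HIT. Cache (old->new): [43 74 12]
  24. access 12: HIT. Cache (old->new): [43 74 12]
  25. access 12: HIT. Cache (old->new): [43 74 12]
  26. access 12: HIT. Cache (old->new): [43 74 12]
  27. access 12: HIT. Cache (old->new): [43 74 12]
Total: 16 hits, 11 misses, 8 evictions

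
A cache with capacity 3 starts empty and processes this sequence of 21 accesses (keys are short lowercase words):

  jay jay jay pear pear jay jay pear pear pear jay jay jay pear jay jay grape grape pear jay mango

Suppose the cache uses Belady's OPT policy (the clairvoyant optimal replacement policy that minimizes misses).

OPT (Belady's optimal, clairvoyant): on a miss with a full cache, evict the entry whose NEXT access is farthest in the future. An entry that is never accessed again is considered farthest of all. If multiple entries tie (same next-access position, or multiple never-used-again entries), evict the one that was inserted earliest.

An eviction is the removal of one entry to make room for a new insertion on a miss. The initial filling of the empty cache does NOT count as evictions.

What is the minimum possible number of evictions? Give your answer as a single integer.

Answer: 1

Derivation:
OPT (Belady) simulation (capacity=3):
  1. access jay: MISS. Cache: [jay]
  2. access jay: HIT. Next use of jay: step 3. Cache: [jay]
  3. access jay: HIT. Next use of jay: step 6. Cache: [jay]
  4. access pear: MISS. Cache: [jay pear]
  5. access pear: HIT. Next use of pear: step 8. Cache: [jay pear]
  6. access jay: HIT. Next use of jay: step 7. Cache: [jay pear]
  7. access jay: HIT. Next use of jay: step 11. Cache: [jay pear]
  8. access pear: HIT. Next use of pear: step 9. Cache: [jay pear]
  9. access pear: HIT. Next use of pear: step 10. Cache: [jay pear]
  10. access pear: HIT. Next use of pear: step 14. Cache: [jay pear]
  11. access jay: HIT. Next use of jay: step 12. Cache: [jay pear]
  12. access jay: HIT. Next use of jay: step 13. Cache: [jay pear]
  13. access jay: HIT. Next use of jay: step 15. Cache: [jay pear]
  14. access pear: HIT. Next use of pear: step 19. Cache: [jay pear]
  15. access jay: HIT. Next use of jay: step 16. Cache: [jay pear]
  16. access jay: HIT. Next use of jay: step 20. Cache: [jay pear]
  17. access grape: MISS. Cache: [jay pear grape]
  18. access grape: HIT. Next use of grape: never. Cache: [jay pear grape]
  19. access pear: HIT. Next use of pear: never. Cache: [jay pear grape]
  20. access jay: HIT. Next use of jay: never. Cache: [jay pear grape]
  21. access mango: MISS, evict jay (next use: never). Cache: [pear grape mango]
Total: 17 hits, 4 misses, 1 evictions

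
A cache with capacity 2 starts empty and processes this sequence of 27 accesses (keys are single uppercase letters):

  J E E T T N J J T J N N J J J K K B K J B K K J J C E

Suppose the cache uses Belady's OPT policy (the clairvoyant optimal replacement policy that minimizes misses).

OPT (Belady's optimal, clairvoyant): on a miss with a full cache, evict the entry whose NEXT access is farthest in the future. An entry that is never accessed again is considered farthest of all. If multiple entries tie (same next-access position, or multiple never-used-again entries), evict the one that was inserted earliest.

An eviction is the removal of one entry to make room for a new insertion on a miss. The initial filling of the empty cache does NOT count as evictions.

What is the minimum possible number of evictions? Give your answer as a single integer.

Answer: 10

Derivation:
OPT (Belady) simulation (capacity=2):
  1. access J: MISS. Cache: [J]
  2. access E: MISS. Cache: [J E]
  3. access E: HIT. Next use of E: step 27. Cache: [J E]
  4. access T: MISS, evict E (next use: step 27). Cache: [J T]
  5. access T: HIT. Next use of T: step 9. Cache: [J T]
  6. access N: MISS, evict T (next use: step 9). Cache: [J N]
  7. access J: HIT. Next use of J: step 8. Cache: [J N]
  8. access J: HIT. Next use of J: step 10. Cache: [J N]
  9. access T: MISS, evict N (next use: step 11). Cache: [J T]
  10. access J: HIT. Next use of J: step 13. Cache: [J T]
  11. access N: MISS, evict T (next use: never). Cache: [J N]
  12. access N: HIT. Next use of N: never. Cache: [J N]
  13. access J: HIT. Next use of J: step 14. Cache: [J N]
  14. access J: HIT. Next use of J: step 15. Cache: [J N]
  15. access J: HIT. Next use of J: step 20. Cache: [J N]
  16. access K: MISS, evict N (next use: never). Cache: [J K]
  17. access K: HIT. Next use of K: step 19. Cache: [J K]
  18. access B: MISS, evict J (next use: step 20). Cache: [K B]
  19. access K: HIT. Next use of K: step 22. Cache: [K B]
  20. access J: MISS, evict K (next use: step 22). Cache: [B J]
  21. access B: HIT. Next use of B: never. Cache: [B J]
  22. access K: MISS, evict B (next use: never). Cache: [J K]
  23. access K: HIT. Next use of K: never. Cache: [J K]
  24. access J: HIT. Next use of J: step 25. Cache: [J K]
  25. access J: HIT. Next use of J: never. Cache: [J K]
  26. access C: MISS, evict J (next use: never). Cache: [K C]
  27. access E: MISS, evict K (next use: never). Cache: [C E]
Total: 15 hits, 12 misses, 10 evictions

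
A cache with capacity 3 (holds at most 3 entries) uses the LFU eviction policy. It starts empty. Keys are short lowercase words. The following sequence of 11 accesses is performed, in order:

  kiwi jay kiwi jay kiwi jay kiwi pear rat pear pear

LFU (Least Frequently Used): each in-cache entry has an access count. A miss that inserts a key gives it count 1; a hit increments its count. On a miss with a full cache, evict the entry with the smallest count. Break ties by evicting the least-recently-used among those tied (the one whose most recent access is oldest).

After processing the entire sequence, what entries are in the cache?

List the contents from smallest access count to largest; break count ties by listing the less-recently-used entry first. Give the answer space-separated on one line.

LFU simulation (capacity=3):
  1. access kiwi: MISS. Cache: [kiwi(c=1)]
  2. access jay: MISS. Cache: [kiwi(c=1) jay(c=1)]
  3. access kiwi: HIT, count now 2. Cache: [jay(c=1) kiwi(c=2)]
  4. access jay: HIT, count now 2. Cache: [kiwi(c=2) jay(c=2)]
  5. access kiwi: HIT, count now 3. Cache: [jay(c=2) kiwi(c=3)]
  6. access jay: HIT, count now 3. Cache: [kiwi(c=3) jay(c=3)]
  7. access kiwi: HIT, count now 4. Cache: [jay(c=3) kiwi(c=4)]
  8. access pear: MISS. Cache: [pear(c=1) jay(c=3) kiwi(c=4)]
  9. access rat: MISS, evict pear(c=1). Cache: [rat(c=1) jay(c=3) kiwi(c=4)]
  10. access pear: MISS, evict rat(c=1). Cache: [pear(c=1) jay(c=3) kiwi(c=4)]
  11. access pear: HIT, count now 2. Cache: [pear(c=2) jay(c=3) kiwi(c=4)]
Total: 6 hits, 5 misses, 2 evictions

Answer: pear jay kiwi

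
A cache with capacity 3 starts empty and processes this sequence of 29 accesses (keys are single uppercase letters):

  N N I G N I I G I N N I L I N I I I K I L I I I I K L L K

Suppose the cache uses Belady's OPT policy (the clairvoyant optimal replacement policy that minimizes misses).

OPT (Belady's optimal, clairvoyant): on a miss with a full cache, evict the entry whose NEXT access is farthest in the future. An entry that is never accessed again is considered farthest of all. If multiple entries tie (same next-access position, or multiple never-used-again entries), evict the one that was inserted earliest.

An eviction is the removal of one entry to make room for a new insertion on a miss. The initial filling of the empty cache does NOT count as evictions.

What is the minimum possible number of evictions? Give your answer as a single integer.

OPT (Belady) simulation (capacity=3):
  1. access N: MISS. Cache: [N]
  2. access N: HIT. Next use of N: step 5. Cache: [N]
  3. access I: MISS. Cache: [N I]
  4. access G: MISS. Cache: [N I G]
  5. access N: HIT. Next use of N: step 10. Cache: [N I G]
  6. access I: HIT. Next use of I: step 7. Cache: [N I G]
  7. access I: HIT. Next use of I: step 9. Cache: [N I G]
  8. access G: HIT. Next use of G: never. Cache: [N I G]
  9. access I: HIT. Next use of I: step 12. Cache: [N I G]
  10. access N: HIT. Next use of N: step 11. Cache: [N I G]
  11. access N: HIT. Next use of N: step 15. Cache: [N I G]
  12. access I: HIT. Next use of I: step 14. Cache: [N I G]
  13. access L: MISS, evict G (next use: never). Cache: [N I L]
  14. access I: HIT. Next use of I: step 16. Cache: [N I L]
  15. access N: HIT. Next use of N: never. Cache: [N I L]
  16. access I: HIT. Next use of I: step 17. Cache: [N I L]
  17. access I: HIT. Next use of I: step 18. Cache: [N I L]
  18. access I: HIT. Next use of I: step 20. Cache: [N I L]
  19. access K: MISS, evict N (next use: never). Cache: [I L K]
  20. access I: HIT. Next use of I: step 22. Cache: [I L K]
  21. access L: HIT. Next use of L: step 27. Cache: [I L K]
  22. access I: HIT. Next use of I: step 23. Cache: [I L K]
  23. access I: HIT. Next use of I: step 24. Cache: [I L K]
  24. access I: HIT. Next use of I: step 25. Cache: [I L K]
  25. access I: HIT. Next use of I: never. Cache: [I L K]
  26. access K: HIT. Next use of K: step 29. Cache: [I L K]
  27. access L: HIT. Next use of L: step 28. Cache: [I L K]
  28. access L: HIT. Next use of L: never. Cache: [I L K]
  29. access K: HIT. Next use of K: never. Cache: [I L K]
Total: 24 hits, 5 misses, 2 evictions

Answer: 2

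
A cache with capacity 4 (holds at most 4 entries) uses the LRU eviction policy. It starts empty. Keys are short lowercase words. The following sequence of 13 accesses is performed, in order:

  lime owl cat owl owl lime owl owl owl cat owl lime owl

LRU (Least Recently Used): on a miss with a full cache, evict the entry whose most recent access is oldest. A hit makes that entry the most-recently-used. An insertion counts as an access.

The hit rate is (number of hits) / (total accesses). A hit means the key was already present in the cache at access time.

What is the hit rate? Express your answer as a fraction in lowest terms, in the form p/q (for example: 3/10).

Answer: 10/13

Derivation:
LRU simulation (capacity=4):
  1. access lime: MISS. Cache (LRU->MRU): [lime]
  2. access owl: MISS. Cache (LRU->MRU): [lime owl]
  3. access cat: MISS. Cache (LRU->MRU): [lime owl cat]
  4. access owl: HIT. Cache (LRU->MRU): [lime cat owl]
  5. access owl: HIT. Cache (LRU->MRU): [lime cat owl]
  6. access lime: HIT. Cache (LRU->MRU): [cat owl lime]
  7. access owl: HIT. Cache (LRU->MRU): [cat lime owl]
  8. access owl: HIT. Cache (LRU->MRU): [cat lime owl]
  9. access owl: HIT. Cache (LRU->MRU): [cat lime owl]
  10. access cat: HIT. Cache (LRU->MRU): [lime owl cat]
  11. access owl: HIT. Cache (LRU->MRU): [lime cat owl]
  12. access lime: HIT. Cache (LRU->MRU): [cat owl lime]
  13. access owl: HIT. Cache (LRU->MRU): [cat lime owl]
Total: 10 hits, 3 misses, 0 evictions

Hit rate = 10/13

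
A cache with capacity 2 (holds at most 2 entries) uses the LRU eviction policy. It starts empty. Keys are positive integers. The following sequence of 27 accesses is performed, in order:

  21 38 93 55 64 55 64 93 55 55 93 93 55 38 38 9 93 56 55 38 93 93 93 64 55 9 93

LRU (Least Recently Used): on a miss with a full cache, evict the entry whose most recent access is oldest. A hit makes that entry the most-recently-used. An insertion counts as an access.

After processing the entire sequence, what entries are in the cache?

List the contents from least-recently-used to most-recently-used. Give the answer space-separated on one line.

LRU simulation (capacity=2):
  1. access 21: MISS. Cache (LRU->MRU): [21]
  2. access 38: MISS. Cache (LRU->MRU): [21 38]
  3. access 93: MISS, evict 21. Cache (LRU->MRU): [38 93]
  4. access 55: MISS, evict 38. Cache (LRU->MRU): [93 55]
  5. access 64: MISS, evict 93. Cache (LRU->MRU): [55 64]
  6. access 55: HIT. Cache (LRU->MRU): [64 55]
  7. access 64: HIT. Cache (LRU->MRU): [55 64]
  8. access 93: MISS, evict 55. Cache (LRU->MRU): [64 93]
  9. access 55: MISS, evict 64. Cache (LRU->MRU): [93 55]
  10. access 55: HIT. Cache (LRU->MRU): [93 55]
  11. access 93: HIT. Cache (LRU->MRU): [55 93]
  12. access 93: HIT. Cache (LRU->MRU): [55 93]
  13. access 55: HIT. Cache (LRU->MRU): [93 55]
  14. access 38: MISS, evict 93. Cache (LRU->MRU): [55 38]
  15. access 38: HIT. Cache (LRU->MRU): [55 38]
  16. access 9: MISS, evict 55. Cache (LRU->MRU): [38 9]
  17. access 93: MISS, evict 38. Cache (LRU->MRU): [9 93]
  18. access 56: MISS, evict 9. Cache (LRU->MRU): [93 56]
  19. access 55: MISS, evict 93. Cache (LRU->MRU): [56 55]
  20. access 38: MISS, evict 56. Cache (LRU->MRU): [55 38]
  21. access 93: MISS, evict 55. Cache (LRU->MRU): [38 93]
  22. access 93: HIT. Cache (LRU->MRU): [38 93]
  23. access 93: HIT. Cache (LRU->MRU): [38 93]
  24. access 64: MISS, evict 38. Cache (LRU->MRU): [93 64]
  25. access 55: MISS, evict 93. Cache (LRU->MRU): [64 55]
  26. access 9: MISS, evict 64. Cache (LRU->MRU): [55 9]
  27. access 93: MISS, evict 55. Cache (LRU->MRU): [9 93]
Total: 9 hits, 18 misses, 16 evictions

Answer: 9 93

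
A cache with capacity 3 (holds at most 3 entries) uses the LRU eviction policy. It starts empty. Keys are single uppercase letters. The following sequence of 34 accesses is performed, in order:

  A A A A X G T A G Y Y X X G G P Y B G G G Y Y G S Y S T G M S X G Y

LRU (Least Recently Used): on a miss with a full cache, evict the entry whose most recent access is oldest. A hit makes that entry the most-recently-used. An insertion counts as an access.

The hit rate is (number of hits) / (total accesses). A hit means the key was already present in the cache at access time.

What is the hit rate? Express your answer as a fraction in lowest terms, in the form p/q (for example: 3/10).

LRU simulation (capacity=3):
  1. access A: MISS. Cache (LRU->MRU): [A]
  2. access A: HIT. Cache (LRU->MRU): [A]
  3. access A: HIT. Cache (LRU->MRU): [A]
  4. access A: HIT. Cache (LRU->MRU): [A]
  5. access X: MISS. Cache (LRU->MRU): [A X]
  6. access G: MISS. Cache (LRU->MRU): [A X G]
  7. access T: MISS, evict A. Cache (LRU->MRU): [X G T]
  8. access A: MISS, evict X. Cache (LRU->MRU): [G T A]
  9. access G: HIT. Cache (LRU->MRU): [T A G]
  10. access Y: MISS, evict T. Cache (LRU->MRU): [A G Y]
  11. access Y: HIT. Cache (LRU->MRU): [A G Y]
  12. access X: MISS, evict A. Cache (LRU->MRU): [G Y X]
  13. access X: HIT. Cache (LRU->MRU): [G Y X]
  14. access G: HIT. Cache (LRU->MRU): [Y X G]
  15. access G: HIT. Cache (LRU->MRU): [Y X G]
  16. access P: MISS, evict Y. Cache (LRU->MRU): [X G P]
  17. access Y: MISS, evict X. Cache (LRU->MRU): [G P Y]
  18. access B: MISS, evict G. Cache (LRU->MRU): [P Y B]
  19. access G: MISS, evict P. Cache (LRU->MRU): [Y B G]
  20. access G: HIT. Cache (LRU->MRU): [Y B G]
  21. access G: HIT. Cache (LRU->MRU): [Y B G]
  22. access Y: HIT. Cache (LRU->MRU): [B G Y]
  23. access Y: HIT. Cache (LRU->MRU): [B G Y]
  24. access G: HIT. Cache (LRU->MRU): [B Y G]
  25. access S: MISS, evict B. Cache (LRU->MRU): [Y G S]
  26. access Y: HIT. Cache (LRU->MRU): [G S Y]
  27. access S: HIT. Cache (LRU->MRU): [G Y S]
  28. access T: MISS, evict G. Cache (LRU->MRU): [Y S T]
  29. access G: MISS, evict Y. Cache (LRU->MRU): [S T G]
  30. access M: MISS, evict S. Cache (LRU->MRU): [T G M]
  31. access S: MISS, evict T. Cache (LRU->MRU): [G M S]
  32. access X: MISS, evict G. Cache (LRU->MRU): [M S X]
  33. access G: MISS, evict M. Cache (LRU->MRU): [S X G]
  34. access Y: MISS, evict S. Cache (LRU->MRU): [X G Y]
Total: 15 hits, 19 misses, 16 evictions

Hit rate = 15/34

Answer: 15/34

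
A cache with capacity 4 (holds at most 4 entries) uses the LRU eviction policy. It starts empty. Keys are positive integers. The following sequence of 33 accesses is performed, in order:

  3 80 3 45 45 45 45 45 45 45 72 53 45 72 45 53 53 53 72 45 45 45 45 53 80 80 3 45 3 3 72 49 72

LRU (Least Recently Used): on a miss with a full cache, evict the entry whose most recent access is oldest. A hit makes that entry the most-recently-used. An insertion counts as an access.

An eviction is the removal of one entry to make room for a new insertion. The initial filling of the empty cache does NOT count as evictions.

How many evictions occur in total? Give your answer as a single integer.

LRU simulation (capacity=4):
  1. access 3: MISS. Cache (LRU->MRU): [3]
  2. access 80: MISS. Cache (LRU->MRU): [3 80]
  3. access 3: HIT. Cache (LRU->MRU): [80 3]
  4. access 45: MISS. Cache (LRU->MRU): [80 3 45]
  5. access 45: HIT. Cache (LRU->MRU): [80 3 45]
  6. access 45: HIT. Cache (LRU->MRU): [80 3 45]
  7. access 45: HIT. Cache (LRU->MRU): [80 3 45]
  8. access 45: HIT. Cache (LRU->MRU): [80 3 45]
  9. access 45: HIT. Cache (LRU->MRU): [80 3 45]
  10. access 45: HIT. Cache (LRU->MRU): [80 3 45]
  11. access 72: MISS. Cache (LRU->MRU): [80 3 45 72]
  12. access 53: MISS, evict 80. Cache (LRU->MRU): [3 45 72 53]
  13. access 45: HIT. Cache (LRU->MRU): [3 72 53 45]
  14. access 72: HIT. Cache (LRU->MRU): [3 53 45 72]
  15. access 45: HIT. Cache (LRU->MRU): [3 53 72 45]
  16. access 53: HIT. Cache (LRU->MRU): [3 72 45 53]
  17. access 53: HIT. Cache (LRU->MRU): [3 72 45 53]
  18. access 53: HIT. Cache (LRU->MRU): [3 72 45 53]
  19. access 72: HIT. Cache (LRU->MRU): [3 45 53 72]
  20. access 45: HIT. Cache (LRU->MRU): [3 53 72 45]
  21. access 45: HIT. Cache (LRU->MRU): [3 53 72 45]
  22. access 45: HIT. Cache (LRU->MRU): [3 53 72 45]
  23. access 45: HIT. Cache (LRU->MRU): [3 53 72 45]
  24. access 53: HIT. Cache (LRU->MRU): [3 72 45 53]
  25. access 80: MISS, evict 3. Cache (LRU->MRU): [72 45 53 80]
  26. access 80: HIT. Cache (LRU->MRU): [72 45 53 80]
  27. access 3: MISS, evict 72. Cache (LRU->MRU): [45 53 80 3]
  28. access 45: HIT. Cache (LRU->MRU): [53 80 3 45]
  29. access 3: HIT. Cache (LRU->MRU): [53 80 45 3]
  30. access 3: HIT. Cache (LRU->MRU): [53 80 45 3]
  31. access 72: MISS, evict 53. Cache (LRU->MRU): [80 45 3 72]
  32. access 49: MISS, evict 80. Cache (LRU->MRU): [45 3 72 49]
  33. access 72: HIT. Cache (LRU->MRU): [45 3 49 72]
Total: 24 hits, 9 misses, 5 evictions

Answer: 5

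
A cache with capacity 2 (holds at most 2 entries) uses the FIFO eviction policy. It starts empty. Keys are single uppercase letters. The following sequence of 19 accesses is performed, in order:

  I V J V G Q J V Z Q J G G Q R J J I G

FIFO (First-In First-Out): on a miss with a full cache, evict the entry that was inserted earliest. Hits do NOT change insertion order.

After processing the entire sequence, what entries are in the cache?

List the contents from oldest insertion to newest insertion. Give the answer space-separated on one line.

Answer: I G

Derivation:
FIFO simulation (capacity=2):
  1. access I: MISS. Cache (old->new): [I]
  2. access V: MISS. Cache (old->new): [I V]
  3. access J: MISS, evict I. Cache (old->new): [V J]
  4. access V: HIT. Cache (old->new): [V J]
  5. access G: MISS, evict V. Cache (old->new): [J G]
  6. access Q: MISS, evict J. Cache (old->new): [G Q]
  7. access J: MISS, evict G. Cache (old->new): [Q J]
  8. access V: MISS, evict Q. Cache (old->new): [J V]
  9. access Z: MISS, evict J. Cache (old->new): [V Z]
  10. access Q: MISS, evict V. Cache (old->new): [Z Q]
  11. access J: MISS, evict Z. Cache (old->new): [Q J]
  12. access G: MISS, evict Q. Cache (old->new): [J G]
  13. access G: HIT. Cache (old->new): [J G]
  14. access Q: MISS, evict J. Cache (old->new): [G Q]
  15. access R: MISS, evict G. Cache (old->new): [Q R]
  16. access J: MISS, evict Q. Cache (old->new): [R J]
  17. access J: HIT. Cache (old->new): [R J]
  18. access I: MISS, evict R. Cache (old->new): [J I]
  19. access G: MISS, evict J. Cache (old->new): [I G]
Total: 3 hits, 16 misses, 14 evictions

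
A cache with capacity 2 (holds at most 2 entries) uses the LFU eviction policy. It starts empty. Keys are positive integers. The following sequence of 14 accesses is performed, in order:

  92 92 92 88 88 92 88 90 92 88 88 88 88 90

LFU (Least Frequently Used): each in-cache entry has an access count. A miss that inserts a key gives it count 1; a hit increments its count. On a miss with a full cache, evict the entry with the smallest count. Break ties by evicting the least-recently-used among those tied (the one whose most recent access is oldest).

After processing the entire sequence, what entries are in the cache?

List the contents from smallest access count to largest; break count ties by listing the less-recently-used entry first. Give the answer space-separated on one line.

LFU simulation (capacity=2):
  1. access 92: MISS. Cache: [92(c=1)]
  2. access 92: HIT, count now 2. Cache: [92(c=2)]
  3. access 92: HIT, count now 3. Cache: [92(c=3)]
  4. access 88: MISS. Cache: [88(c=1) 92(c=3)]
  5. access 88: HIT, count now 2. Cache: [88(c=2) 92(c=3)]
  6. access 92: HIT, count now 4. Cache: [88(c=2) 92(c=4)]
  7. access 88: HIT, count now 3. Cache: [88(c=3) 92(c=4)]
  8. access 90: MISS, evict 88(c=3). Cache: [90(c=1) 92(c=4)]
  9. access 92: HIT, count now 5. Cache: [90(c=1) 92(c=5)]
  10. access 88: MISS, evict 90(c=1). Cache: [88(c=1) 92(c=5)]
  11. access 88: HIT, count now 2. Cache: [88(c=2) 92(c=5)]
  12. access 88: HIT, count now 3. Cache: [88(c=3) 92(c=5)]
  13. access 88: HIT, count now 4. Cache: [88(c=4) 92(c=5)]
  14. access 90: MISS, evict 88(c=4). Cache: [90(c=1) 92(c=5)]
Total: 9 hits, 5 misses, 3 evictions

Answer: 90 92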